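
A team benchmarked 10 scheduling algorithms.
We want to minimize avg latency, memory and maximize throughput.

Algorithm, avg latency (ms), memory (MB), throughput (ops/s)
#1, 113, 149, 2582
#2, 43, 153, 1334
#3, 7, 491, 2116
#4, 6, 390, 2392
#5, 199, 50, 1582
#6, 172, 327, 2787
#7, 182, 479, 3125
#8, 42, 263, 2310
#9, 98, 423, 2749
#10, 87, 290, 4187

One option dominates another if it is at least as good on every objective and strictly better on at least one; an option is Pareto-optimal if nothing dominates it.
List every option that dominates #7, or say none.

#10: avg latency 87≤182, memory 290≤479, throughput 4187≥3125 — dominates #7.
Others (#1, #2, #3, #4, #5, #6, #8, #9) are each worse than #7 on at least one objective.

#10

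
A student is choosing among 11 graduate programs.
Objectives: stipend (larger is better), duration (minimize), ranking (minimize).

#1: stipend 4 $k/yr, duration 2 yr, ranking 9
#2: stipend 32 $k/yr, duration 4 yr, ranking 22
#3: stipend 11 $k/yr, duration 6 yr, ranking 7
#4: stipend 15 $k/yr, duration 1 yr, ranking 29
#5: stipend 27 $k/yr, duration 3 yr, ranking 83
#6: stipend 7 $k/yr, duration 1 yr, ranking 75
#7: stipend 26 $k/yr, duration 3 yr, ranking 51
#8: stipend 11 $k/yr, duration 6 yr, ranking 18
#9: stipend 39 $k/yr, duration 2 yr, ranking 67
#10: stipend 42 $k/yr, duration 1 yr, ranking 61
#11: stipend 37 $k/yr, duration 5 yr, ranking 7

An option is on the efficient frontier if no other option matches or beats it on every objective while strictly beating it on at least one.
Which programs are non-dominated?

#1: not dominated.
#2: not dominated.
#3: dominated by #11 (stipend 37≥11, duration 5≤6, ranking 7≤7).
#4: not dominated.
#5: dominated by #9 (stipend 39≥27, duration 2≤3, ranking 67≤83).
#6: dominated by #4 (stipend 15≥7, duration 1≤1, ranking 29≤75).
#7: not dominated.
#8: dominated by #3 (stipend 11≥11, duration 6≤6, ranking 7≤18).
#9: dominated by #10 (stipend 42≥39, duration 1≤2, ranking 61≤67).
#10: not dominated (best stipend).
#11: not dominated.

#1, #2, #4, #7, #10, #11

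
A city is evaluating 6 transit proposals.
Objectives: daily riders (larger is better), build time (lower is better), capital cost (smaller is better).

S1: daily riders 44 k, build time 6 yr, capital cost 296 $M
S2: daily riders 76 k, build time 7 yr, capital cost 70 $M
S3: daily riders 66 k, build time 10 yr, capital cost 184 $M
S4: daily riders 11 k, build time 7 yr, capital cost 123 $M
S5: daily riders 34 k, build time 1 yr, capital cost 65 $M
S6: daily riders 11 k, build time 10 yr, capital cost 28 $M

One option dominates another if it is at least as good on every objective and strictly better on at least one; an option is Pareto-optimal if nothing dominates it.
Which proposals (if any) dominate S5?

none

S1: worse on build time (6 vs 1).
S2: worse on build time (7 vs 1).
S3: worse on build time (10 vs 1).
S4: worse on daily riders (11 vs 34).
S6: worse on daily riders (11 vs 34).
No option dominates S5.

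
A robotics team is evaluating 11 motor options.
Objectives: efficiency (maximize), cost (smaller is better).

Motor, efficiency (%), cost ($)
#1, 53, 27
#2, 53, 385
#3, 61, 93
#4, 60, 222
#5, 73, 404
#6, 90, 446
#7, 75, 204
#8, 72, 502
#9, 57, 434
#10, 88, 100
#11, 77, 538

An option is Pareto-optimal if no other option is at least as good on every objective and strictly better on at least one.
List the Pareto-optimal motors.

#1: not dominated (best cost).
#2: dominated by #1 (efficiency 53≥53, cost 27≤385).
#3: not dominated.
#4: dominated by #3 (efficiency 61≥60, cost 93≤222).
#5: dominated by #7 (efficiency 75≥73, cost 204≤404).
#6: not dominated (best efficiency).
#7: dominated by #10 (efficiency 88≥75, cost 100≤204).
#8: dominated by #5 (efficiency 73≥72, cost 404≤502).
#9: dominated by #3 (efficiency 61≥57, cost 93≤434).
#10: not dominated.
#11: dominated by #6 (efficiency 90≥77, cost 446≤538).

#1, #3, #6, #10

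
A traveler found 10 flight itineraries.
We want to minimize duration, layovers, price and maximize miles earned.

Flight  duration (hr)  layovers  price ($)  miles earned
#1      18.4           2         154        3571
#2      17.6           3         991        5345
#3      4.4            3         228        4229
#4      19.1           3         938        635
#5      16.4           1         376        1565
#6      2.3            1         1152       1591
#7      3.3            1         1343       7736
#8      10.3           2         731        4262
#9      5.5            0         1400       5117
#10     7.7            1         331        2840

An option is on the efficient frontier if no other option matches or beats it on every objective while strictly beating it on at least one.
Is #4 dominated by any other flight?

#1 vs #4: duration 18.4≤19.1, layovers 2≤3, price 154≤938, miles earned 3571≥635 — #1 is at least as good on every objective and strictly better on at least one, so #1 dominates #4.

Yes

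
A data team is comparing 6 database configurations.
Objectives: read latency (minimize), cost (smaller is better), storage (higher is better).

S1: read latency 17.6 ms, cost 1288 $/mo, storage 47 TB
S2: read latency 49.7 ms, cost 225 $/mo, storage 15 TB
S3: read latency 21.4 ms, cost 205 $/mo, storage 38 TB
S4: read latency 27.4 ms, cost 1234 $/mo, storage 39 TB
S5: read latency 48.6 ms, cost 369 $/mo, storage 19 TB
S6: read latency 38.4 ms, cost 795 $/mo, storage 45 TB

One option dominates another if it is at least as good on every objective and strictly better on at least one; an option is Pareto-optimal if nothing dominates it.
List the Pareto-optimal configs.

S1, S3, S4, S6

S1: not dominated (best read latency).
S2: dominated by S3 (read latency 21.4≤49.7, cost 205≤225, storage 38≥15).
S3: not dominated (best cost).
S4: not dominated.
S5: dominated by S3 (read latency 21.4≤48.6, cost 205≤369, storage 38≥19).
S6: not dominated.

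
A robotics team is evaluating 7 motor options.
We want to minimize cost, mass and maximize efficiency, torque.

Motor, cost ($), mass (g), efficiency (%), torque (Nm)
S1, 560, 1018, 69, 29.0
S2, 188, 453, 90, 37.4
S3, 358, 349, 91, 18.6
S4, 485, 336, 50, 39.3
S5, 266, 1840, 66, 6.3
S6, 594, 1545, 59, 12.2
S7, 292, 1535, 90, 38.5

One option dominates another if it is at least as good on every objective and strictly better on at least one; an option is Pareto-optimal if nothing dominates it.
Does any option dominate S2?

No

S1: worse on cost (560 vs 188).
S3: worse on cost (358 vs 188).
S4: worse on cost (485 vs 188).
S5: worse on cost (266 vs 188).
S6: worse on cost (594 vs 188).
S7: worse on cost (292 vs 188).
No option is at least as good as S2 on every objective and strictly better on one.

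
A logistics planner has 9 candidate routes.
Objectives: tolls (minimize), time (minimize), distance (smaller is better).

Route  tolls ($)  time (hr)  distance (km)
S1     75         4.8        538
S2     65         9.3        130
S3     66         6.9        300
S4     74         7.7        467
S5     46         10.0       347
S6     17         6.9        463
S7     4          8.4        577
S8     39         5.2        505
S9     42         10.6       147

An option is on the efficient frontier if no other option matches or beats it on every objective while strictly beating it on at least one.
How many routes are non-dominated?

8

S1: not dominated (best time).
S2: not dominated (best distance).
S3: not dominated.
S4: dominated by S3 (tolls 66≤74, time 6.9≤7.7, distance 300≤467).
S5: not dominated.
S6: not dominated.
S7: not dominated (best tolls).
S8: not dominated.
S9: not dominated.
Pareto-optimal: S1, S2, S3, S5, S6, S7, S8, S9 → 8.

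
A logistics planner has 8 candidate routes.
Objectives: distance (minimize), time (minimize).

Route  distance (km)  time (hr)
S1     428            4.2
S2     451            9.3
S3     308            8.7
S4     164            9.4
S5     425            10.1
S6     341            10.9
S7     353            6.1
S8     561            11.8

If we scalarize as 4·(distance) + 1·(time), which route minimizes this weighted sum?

S1: 4·428 + 1·4.2 = 1716.2
S2: 4·451 + 1·9.3 = 1813.3
S3: 4·308 + 1·8.7 = 1240.7
S4: 4·164 + 1·9.4 = 665.4
S5: 4·425 + 1·10.1 = 1710.1
S6: 4·341 + 1·10.9 = 1374.9
S7: 4·353 + 1·6.1 = 1418.1
S8: 4·561 + 1·11.8 = 2255.8
Lowest: S4 at 665.4.

S4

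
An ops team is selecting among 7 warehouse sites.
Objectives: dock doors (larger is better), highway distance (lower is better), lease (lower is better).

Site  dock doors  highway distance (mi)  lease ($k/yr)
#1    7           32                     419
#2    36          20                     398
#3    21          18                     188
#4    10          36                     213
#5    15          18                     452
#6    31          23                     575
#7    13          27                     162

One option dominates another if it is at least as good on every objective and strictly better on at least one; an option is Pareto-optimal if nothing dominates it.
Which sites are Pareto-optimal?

#1: dominated by #2 (dock doors 36≥7, highway distance 20≤32, lease 398≤419).
#2: not dominated (best dock doors).
#3: not dominated.
#4: dominated by #3 (dock doors 21≥10, highway distance 18≤36, lease 188≤213).
#5: dominated by #3 (dock doors 21≥15, highway distance 18≤18, lease 188≤452).
#6: dominated by #2 (dock doors 36≥31, highway distance 20≤23, lease 398≤575).
#7: not dominated (best lease).

#2, #3, #7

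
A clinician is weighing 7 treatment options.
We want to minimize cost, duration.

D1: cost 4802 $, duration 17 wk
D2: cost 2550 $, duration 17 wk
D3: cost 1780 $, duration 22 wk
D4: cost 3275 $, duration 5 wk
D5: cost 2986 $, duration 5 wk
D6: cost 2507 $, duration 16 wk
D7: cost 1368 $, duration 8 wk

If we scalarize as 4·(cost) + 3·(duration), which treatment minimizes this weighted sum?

D7

D1: 4·4802 + 3·17 = 19259
D2: 4·2550 + 3·17 = 10251
D3: 4·1780 + 3·22 = 7186
D4: 4·3275 + 3·5 = 13115
D5: 4·2986 + 3·5 = 11959
D6: 4·2507 + 3·16 = 10076
D7: 4·1368 + 3·8 = 5496
Lowest: D7 at 5496.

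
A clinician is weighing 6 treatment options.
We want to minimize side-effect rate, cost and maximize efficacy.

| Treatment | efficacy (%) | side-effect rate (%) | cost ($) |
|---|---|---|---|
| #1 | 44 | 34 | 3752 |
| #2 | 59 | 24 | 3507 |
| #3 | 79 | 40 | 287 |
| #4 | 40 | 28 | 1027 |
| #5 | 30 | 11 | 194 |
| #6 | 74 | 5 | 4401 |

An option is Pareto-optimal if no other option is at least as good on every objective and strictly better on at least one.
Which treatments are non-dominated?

#1: dominated by #2 (efficacy 59≥44, side-effect rate 24≤34, cost 3507≤3752).
#2: not dominated.
#3: not dominated (best efficacy).
#4: not dominated.
#5: not dominated (best cost).
#6: not dominated (best side-effect rate).

#2, #3, #4, #5, #6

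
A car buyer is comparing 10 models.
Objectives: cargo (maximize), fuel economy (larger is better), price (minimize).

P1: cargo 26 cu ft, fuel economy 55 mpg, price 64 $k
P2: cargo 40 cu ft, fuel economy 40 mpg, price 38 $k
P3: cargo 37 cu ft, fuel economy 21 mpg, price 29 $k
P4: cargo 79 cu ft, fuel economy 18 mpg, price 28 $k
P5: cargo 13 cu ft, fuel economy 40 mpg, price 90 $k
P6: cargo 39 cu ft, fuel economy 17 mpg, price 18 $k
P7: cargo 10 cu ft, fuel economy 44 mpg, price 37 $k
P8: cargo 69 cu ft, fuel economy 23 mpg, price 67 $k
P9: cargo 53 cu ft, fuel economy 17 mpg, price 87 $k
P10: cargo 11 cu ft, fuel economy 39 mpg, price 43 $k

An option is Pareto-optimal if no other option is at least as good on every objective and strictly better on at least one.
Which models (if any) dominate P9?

P4: cargo 79≥53, fuel economy 18≥17, price 28≤87 — dominates P9.
P8: cargo 69≥53, fuel economy 23≥17, price 67≤87 — dominates P9.
Others (P1, P2, P3, P5, P6, P7, P10) are each worse than P9 on at least one objective.

P4, P8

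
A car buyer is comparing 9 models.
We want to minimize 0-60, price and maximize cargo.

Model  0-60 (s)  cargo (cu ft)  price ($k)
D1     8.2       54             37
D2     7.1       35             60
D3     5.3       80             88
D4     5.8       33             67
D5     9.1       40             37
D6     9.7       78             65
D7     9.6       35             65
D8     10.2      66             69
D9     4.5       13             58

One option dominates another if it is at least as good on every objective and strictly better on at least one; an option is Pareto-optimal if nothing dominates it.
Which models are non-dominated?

D1, D2, D3, D4, D6, D9

D1: not dominated.
D2: not dominated.
D3: not dominated (best cargo).
D4: not dominated.
D5: dominated by D1 (0-60 8.2≤9.1, cargo 54≥40, price 37≤37).
D6: not dominated.
D7: dominated by D1 (0-60 8.2≤9.6, cargo 54≥35, price 37≤65).
D8: dominated by D6 (0-60 9.7≤10.2, cargo 78≥66, price 65≤69).
D9: not dominated (best 0-60).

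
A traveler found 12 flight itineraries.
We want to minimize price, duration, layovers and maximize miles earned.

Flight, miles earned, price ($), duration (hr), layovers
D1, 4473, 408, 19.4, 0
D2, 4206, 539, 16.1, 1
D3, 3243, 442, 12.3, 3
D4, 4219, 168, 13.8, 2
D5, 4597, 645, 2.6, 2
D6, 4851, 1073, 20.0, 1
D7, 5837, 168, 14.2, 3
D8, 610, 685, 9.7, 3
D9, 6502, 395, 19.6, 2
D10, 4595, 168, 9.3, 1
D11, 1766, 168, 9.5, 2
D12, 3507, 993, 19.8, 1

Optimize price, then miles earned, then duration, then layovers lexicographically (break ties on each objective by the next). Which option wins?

D7

First minimize price: best is 168, kept {D4, D7, D10, D11}.
Then maximize miles earned: best is 5837, kept {D7}.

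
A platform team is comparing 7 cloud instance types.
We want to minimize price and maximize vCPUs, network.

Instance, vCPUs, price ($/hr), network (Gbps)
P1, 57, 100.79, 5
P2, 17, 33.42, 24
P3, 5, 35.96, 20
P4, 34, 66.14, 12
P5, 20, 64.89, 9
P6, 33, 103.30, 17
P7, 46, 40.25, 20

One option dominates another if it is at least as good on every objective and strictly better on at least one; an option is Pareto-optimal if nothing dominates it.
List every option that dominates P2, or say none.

P1: worse on price (100.79 vs 33.42).
P3: worse on vCPUs (5 vs 17).
P4: worse on price (66.14 vs 33.42).
P5: worse on price (64.89 vs 33.42).
P6: worse on price (103.30 vs 33.42).
P7: worse on price (40.25 vs 33.42).
No option dominates P2.

none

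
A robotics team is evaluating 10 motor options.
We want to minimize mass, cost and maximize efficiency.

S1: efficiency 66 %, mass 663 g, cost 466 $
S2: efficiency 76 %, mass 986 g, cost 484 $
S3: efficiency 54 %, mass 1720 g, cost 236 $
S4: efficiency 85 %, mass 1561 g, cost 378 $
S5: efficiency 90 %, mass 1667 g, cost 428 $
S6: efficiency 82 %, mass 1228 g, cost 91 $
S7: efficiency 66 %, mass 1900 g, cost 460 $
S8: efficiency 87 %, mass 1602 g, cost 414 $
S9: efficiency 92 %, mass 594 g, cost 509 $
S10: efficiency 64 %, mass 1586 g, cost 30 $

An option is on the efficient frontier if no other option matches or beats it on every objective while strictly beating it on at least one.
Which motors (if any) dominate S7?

S4: efficiency 85≥66, mass 1561≤1900, cost 378≤460 — dominates S7.
S5: efficiency 90≥66, mass 1667≤1900, cost 428≤460 — dominates S7.
S6: efficiency 82≥66, mass 1228≤1900, cost 91≤460 — dominates S7.
S8: efficiency 87≥66, mass 1602≤1900, cost 414≤460 — dominates S7.
Others (S1, S2, S3, S9, S10) are each worse than S7 on at least one objective.

S4, S5, S6, S8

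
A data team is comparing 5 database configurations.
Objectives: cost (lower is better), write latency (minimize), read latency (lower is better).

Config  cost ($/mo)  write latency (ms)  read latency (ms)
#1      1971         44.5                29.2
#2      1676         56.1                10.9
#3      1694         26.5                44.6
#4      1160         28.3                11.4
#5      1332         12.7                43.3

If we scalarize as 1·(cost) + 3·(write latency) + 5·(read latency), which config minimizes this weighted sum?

#4

#1: 1·1971 + 3·44.5 + 5·29.2 = 2250.5
#2: 1·1676 + 3·56.1 + 5·10.9 = 1898.8
#3: 1·1694 + 3·26.5 + 5·44.6 = 1996.5
#4: 1·1160 + 3·28.3 + 5·11.4 = 1301.9
#5: 1·1332 + 3·12.7 + 5·43.3 = 1586.6
Lowest: #4 at 1301.9.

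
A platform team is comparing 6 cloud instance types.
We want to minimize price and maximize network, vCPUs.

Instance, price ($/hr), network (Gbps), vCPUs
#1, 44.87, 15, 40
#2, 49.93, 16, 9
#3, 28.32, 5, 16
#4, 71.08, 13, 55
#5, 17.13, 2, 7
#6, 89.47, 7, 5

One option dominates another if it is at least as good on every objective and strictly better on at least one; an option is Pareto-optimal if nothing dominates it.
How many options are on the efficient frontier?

5

#1: not dominated.
#2: not dominated (best network).
#3: not dominated.
#4: not dominated (best vCPUs).
#5: not dominated (best price).
#6: dominated by #1 (price 44.87≤89.47, network 15≥7, vCPUs 40≥5).
Pareto-optimal: #1, #2, #3, #4, #5 → 5.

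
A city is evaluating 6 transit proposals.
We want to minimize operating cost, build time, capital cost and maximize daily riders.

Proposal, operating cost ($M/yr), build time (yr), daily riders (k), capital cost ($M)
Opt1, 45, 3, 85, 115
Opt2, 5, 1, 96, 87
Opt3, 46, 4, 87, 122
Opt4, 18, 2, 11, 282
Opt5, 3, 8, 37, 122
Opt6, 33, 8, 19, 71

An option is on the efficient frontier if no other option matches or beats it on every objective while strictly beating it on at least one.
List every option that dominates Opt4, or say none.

Opt2

Opt2: operating cost 5≤18, build time 1≤2, daily riders 96≥11, capital cost 87≤282 — dominates Opt4.
Others (Opt1, Opt3, Opt5, Opt6) are each worse than Opt4 on at least one objective.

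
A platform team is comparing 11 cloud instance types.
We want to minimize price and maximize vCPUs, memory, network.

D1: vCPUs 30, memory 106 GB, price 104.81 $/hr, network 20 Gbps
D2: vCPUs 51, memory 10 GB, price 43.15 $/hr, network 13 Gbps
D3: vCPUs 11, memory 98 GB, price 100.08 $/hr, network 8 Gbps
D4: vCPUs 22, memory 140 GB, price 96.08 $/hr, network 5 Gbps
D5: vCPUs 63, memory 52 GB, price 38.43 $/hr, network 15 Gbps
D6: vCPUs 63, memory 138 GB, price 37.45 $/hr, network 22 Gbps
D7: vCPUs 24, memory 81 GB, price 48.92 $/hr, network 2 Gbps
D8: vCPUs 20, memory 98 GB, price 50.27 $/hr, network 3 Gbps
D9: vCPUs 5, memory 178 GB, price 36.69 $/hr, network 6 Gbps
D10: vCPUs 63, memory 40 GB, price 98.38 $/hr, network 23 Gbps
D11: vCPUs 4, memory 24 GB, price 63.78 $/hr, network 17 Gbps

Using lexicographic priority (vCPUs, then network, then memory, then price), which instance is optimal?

First maximize vCPUs: best is 63, kept {D5, D6, D10}.
Then maximize network: best is 23, kept {D10}.

D10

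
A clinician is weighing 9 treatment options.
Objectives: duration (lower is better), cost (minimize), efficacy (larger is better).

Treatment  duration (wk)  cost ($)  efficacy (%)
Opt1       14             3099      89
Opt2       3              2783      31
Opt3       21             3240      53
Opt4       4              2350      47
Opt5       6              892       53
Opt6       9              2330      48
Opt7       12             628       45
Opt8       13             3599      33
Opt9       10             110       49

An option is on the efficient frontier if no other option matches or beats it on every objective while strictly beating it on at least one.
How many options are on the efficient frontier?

5

Opt1: not dominated (best efficacy).
Opt2: not dominated (best duration).
Opt3: dominated by Opt1 (duration 14≤21, cost 3099≤3240, efficacy 89≥53).
Opt4: not dominated.
Opt5: not dominated.
Opt6: dominated by Opt5 (duration 6≤9, cost 892≤2330, efficacy 53≥48).
Opt7: dominated by Opt9 (duration 10≤12, cost 110≤628, efficacy 49≥45).
Opt8: dominated by Opt4 (duration 4≤13, cost 2350≤3599, efficacy 47≥33).
Opt9: not dominated (best cost).
Pareto-optimal: Opt1, Opt2, Opt4, Opt5, Opt9 → 5.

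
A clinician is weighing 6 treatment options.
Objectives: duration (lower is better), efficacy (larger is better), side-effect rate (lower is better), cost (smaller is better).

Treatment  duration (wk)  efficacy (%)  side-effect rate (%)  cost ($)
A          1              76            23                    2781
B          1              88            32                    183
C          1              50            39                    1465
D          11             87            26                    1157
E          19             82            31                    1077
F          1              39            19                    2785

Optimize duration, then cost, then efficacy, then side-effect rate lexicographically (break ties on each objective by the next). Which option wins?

First minimize duration: best is 1, kept {A, B, C, F}.
Then minimize cost: best is 183, kept {B}.

B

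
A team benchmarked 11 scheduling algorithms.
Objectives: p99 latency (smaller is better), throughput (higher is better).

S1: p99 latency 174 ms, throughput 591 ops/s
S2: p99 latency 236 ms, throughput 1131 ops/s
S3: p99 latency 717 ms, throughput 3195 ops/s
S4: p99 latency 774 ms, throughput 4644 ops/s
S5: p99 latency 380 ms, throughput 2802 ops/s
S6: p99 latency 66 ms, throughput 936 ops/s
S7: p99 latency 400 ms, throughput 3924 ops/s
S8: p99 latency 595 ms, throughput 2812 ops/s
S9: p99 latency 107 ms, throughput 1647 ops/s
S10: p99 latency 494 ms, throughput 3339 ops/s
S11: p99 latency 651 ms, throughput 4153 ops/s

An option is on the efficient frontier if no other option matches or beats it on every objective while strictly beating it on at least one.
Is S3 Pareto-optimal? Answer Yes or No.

S7 vs S3: p99 latency 400≤717, throughput 3924≥3195 — S7 is at least as good on every objective and strictly better on at least one, so S7 dominates S3.

No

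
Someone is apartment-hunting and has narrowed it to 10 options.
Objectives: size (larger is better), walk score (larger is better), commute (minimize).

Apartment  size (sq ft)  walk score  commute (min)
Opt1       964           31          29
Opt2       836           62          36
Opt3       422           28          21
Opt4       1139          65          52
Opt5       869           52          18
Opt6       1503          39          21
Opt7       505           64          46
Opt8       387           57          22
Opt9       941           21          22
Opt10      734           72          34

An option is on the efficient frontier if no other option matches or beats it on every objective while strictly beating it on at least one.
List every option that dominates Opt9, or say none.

Opt6: size 1503≥941, walk score 39≥21, commute 21≤22 — dominates Opt9.
Others (Opt1, Opt2, Opt3, Opt4, Opt5, Opt7, Opt8, Opt10) are each worse than Opt9 on at least one objective.

Opt6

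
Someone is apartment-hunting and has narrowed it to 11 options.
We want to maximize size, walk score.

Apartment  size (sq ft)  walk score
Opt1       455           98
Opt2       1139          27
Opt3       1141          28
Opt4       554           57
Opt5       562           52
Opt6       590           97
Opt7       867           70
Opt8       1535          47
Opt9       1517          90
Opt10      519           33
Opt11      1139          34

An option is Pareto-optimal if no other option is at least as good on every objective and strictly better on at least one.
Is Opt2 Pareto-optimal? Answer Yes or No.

No

Opt3 vs Opt2: size 1141≥1139, walk score 28≥27 — Opt3 is at least as good on every objective and strictly better on at least one, so Opt3 dominates Opt2.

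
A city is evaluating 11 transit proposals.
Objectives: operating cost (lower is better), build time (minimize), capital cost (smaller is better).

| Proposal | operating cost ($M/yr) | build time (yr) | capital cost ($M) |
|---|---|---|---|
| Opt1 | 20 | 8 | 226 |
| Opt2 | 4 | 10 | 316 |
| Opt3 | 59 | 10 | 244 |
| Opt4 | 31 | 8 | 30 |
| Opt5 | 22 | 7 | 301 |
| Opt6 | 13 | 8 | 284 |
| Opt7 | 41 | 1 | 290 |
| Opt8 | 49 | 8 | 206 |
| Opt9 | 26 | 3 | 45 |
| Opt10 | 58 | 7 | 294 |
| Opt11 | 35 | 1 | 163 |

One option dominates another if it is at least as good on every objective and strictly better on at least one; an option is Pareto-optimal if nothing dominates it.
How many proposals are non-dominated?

Opt1: not dominated.
Opt2: not dominated (best operating cost).
Opt3: dominated by Opt1 (operating cost 20≤59, build time 8≤10, capital cost 226≤244).
Opt4: not dominated (best capital cost).
Opt5: not dominated.
Opt6: not dominated.
Opt7: dominated by Opt11 (operating cost 35≤41, build time 1≤1, capital cost 163≤290).
Opt8: dominated by Opt4 (operating cost 31≤49, build time 8≤8, capital cost 30≤206).
Opt9: not dominated.
Opt10: dominated by Opt7 (operating cost 41≤58, build time 1≤7, capital cost 290≤294).
Opt11: not dominated.
Pareto-optimal: Opt1, Opt2, Opt4, Opt5, Opt6, Opt9, Opt11 → 7.

7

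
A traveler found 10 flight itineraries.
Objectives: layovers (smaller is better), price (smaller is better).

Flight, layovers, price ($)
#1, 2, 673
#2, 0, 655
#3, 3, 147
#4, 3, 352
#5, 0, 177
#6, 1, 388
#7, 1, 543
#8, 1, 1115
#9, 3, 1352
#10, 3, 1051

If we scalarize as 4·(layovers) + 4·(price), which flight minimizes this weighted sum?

#1: 4·2 + 4·673 = 2700
#2: 4·0 + 4·655 = 2620
#3: 4·3 + 4·147 = 600
#4: 4·3 + 4·352 = 1420
#5: 4·0 + 4·177 = 708
#6: 4·1 + 4·388 = 1556
#7: 4·1 + 4·543 = 2176
#8: 4·1 + 4·1115 = 4464
#9: 4·3 + 4·1352 = 5420
#10: 4·3 + 4·1051 = 4216
Lowest: #3 at 600.

#3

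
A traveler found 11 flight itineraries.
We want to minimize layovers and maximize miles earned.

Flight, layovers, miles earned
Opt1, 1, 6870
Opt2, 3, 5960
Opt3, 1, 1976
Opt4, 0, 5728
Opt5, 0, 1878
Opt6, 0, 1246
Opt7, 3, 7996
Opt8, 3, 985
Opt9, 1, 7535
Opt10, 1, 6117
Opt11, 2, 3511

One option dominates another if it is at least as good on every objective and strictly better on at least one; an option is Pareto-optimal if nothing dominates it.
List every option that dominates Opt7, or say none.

Opt1: worse on miles earned (6870 vs 7996).
Opt2: worse on miles earned (5960 vs 7996).
Opt3: worse on miles earned (1976 vs 7996).
Opt4: worse on miles earned (5728 vs 7996).
Opt5: worse on miles earned (1878 vs 7996).
Opt6: worse on miles earned (1246 vs 7996).
Opt8: worse on miles earned (985 vs 7996).
Opt9: worse on miles earned (7535 vs 7996).
Opt10: worse on miles earned (6117 vs 7996).
Opt11: worse on miles earned (3511 vs 7996).
No option dominates Opt7.

none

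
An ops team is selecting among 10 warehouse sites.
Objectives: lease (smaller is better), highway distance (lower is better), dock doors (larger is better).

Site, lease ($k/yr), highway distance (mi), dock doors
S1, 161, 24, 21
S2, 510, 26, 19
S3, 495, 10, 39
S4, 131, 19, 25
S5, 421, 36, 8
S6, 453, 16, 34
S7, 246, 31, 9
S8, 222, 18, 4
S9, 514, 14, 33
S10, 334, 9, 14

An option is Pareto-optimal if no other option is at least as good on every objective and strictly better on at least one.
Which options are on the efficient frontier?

S1: dominated by S4 (lease 131≤161, highway distance 19≤24, dock doors 25≥21).
S2: dominated by S1 (lease 161≤510, highway distance 24≤26, dock doors 21≥19).
S3: not dominated (best dock doors).
S4: not dominated (best lease).
S5: dominated by S1 (lease 161≤421, highway distance 24≤36, dock doors 21≥8).
S6: not dominated.
S7: dominated by S1 (lease 161≤246, highway distance 24≤31, dock doors 21≥9).
S8: not dominated.
S9: dominated by S3 (lease 495≤514, highway distance 10≤14, dock doors 39≥33).
S10: not dominated (best highway distance).

S3, S4, S6, S8, S10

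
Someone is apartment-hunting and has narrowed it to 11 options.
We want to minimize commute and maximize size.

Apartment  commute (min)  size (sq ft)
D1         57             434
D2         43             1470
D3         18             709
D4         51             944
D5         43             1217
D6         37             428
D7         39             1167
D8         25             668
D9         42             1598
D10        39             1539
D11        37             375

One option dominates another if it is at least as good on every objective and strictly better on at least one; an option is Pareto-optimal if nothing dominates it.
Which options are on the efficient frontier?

D1: dominated by D2 (commute 43≤57, size 1470≥434).
D2: dominated by D9 (commute 42≤43, size 1598≥1470).
D3: not dominated (best commute).
D4: dominated by D2 (commute 43≤51, size 1470≥944).
D5: dominated by D2 (commute 43≤43, size 1470≥1217).
D6: dominated by D3 (commute 18≤37, size 709≥428).
D7: dominated by D10 (commute 39≤39, size 1539≥1167).
D8: dominated by D3 (commute 18≤25, size 709≥668).
D9: not dominated (best size).
D10: not dominated.
D11: dominated by D3 (commute 18≤37, size 709≥375).

D3, D9, D10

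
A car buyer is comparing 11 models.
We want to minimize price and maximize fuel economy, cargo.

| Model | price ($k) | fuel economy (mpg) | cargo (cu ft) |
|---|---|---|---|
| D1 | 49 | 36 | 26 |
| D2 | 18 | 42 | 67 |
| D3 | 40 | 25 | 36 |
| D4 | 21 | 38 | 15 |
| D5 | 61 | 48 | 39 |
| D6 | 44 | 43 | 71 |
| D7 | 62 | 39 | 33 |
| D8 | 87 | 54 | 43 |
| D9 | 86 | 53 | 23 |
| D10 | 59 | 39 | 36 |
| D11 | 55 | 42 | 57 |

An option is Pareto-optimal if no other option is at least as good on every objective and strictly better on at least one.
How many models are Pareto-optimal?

5

D1: dominated by D2 (price 18≤49, fuel economy 42≥36, cargo 67≥26).
D2: not dominated (best price).
D3: dominated by D2 (price 18≤40, fuel economy 42≥25, cargo 67≥36).
D4: dominated by D2 (price 18≤21, fuel economy 42≥38, cargo 67≥15).
D5: not dominated.
D6: not dominated (best cargo).
D7: dominated by D2 (price 18≤62, fuel economy 42≥39, cargo 67≥33).
D8: not dominated (best fuel economy).
D9: not dominated.
D10: dominated by D2 (price 18≤59, fuel economy 42≥39, cargo 67≥36).
D11: dominated by D2 (price 18≤55, fuel economy 42≥42, cargo 67≥57).
Pareto-optimal: D2, D5, D6, D8, D9 → 5.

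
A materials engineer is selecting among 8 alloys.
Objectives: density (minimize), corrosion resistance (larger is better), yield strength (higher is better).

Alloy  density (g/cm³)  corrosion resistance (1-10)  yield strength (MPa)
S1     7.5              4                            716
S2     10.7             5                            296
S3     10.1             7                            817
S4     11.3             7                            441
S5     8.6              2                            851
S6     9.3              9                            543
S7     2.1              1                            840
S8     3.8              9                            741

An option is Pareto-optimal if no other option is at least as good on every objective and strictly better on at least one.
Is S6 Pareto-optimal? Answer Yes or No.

No

S8 vs S6: density 3.8≤9.3, corrosion resistance 9≥9, yield strength 741≥543 — S8 is at least as good on every objective and strictly better on at least one, so S8 dominates S6.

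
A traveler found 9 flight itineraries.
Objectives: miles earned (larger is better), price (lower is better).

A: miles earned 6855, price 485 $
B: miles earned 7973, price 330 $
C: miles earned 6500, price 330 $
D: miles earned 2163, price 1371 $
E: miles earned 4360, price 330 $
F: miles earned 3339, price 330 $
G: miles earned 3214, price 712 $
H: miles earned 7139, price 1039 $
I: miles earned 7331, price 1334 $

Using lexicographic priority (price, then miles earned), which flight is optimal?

First minimize price: best is 330, kept {B, C, E, F}.
Then maximize miles earned: best is 7973, kept {B}.

B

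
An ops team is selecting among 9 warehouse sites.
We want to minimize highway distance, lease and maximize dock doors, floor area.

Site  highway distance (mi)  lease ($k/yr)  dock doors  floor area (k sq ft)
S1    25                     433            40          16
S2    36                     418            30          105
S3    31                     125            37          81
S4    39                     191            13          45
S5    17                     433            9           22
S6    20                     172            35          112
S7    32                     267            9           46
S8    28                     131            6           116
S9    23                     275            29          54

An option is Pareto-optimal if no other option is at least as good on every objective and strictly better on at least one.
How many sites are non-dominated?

S1: not dominated (best dock doors).
S2: dominated by S6 (highway distance 20≤36, lease 172≤418, dock doors 35≥30, floor area 112≥105).
S3: not dominated (best lease).
S4: dominated by S3 (highway distance 31≤39, lease 125≤191, dock doors 37≥13, floor area 81≥45).
S5: not dominated (best highway distance).
S6: not dominated.
S7: dominated by S3 (highway distance 31≤32, lease 125≤267, dock doors 37≥9, floor area 81≥46).
S8: not dominated (best floor area).
S9: dominated by S6 (highway distance 20≤23, lease 172≤275, dock doors 35≥29, floor area 112≥54).
Pareto-optimal: S1, S3, S5, S6, S8 → 5.

5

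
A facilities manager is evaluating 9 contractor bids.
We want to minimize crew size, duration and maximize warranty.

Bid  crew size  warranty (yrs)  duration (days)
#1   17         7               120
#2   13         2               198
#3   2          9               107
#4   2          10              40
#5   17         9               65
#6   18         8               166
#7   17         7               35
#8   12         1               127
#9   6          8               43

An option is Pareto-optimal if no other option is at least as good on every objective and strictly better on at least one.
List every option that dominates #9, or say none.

#4

#4: crew size 2≤6, warranty 10≥8, duration 40≤43 — dominates #9.
Others (#1, #2, #3, #5, #6, #7, #8) are each worse than #9 on at least one objective.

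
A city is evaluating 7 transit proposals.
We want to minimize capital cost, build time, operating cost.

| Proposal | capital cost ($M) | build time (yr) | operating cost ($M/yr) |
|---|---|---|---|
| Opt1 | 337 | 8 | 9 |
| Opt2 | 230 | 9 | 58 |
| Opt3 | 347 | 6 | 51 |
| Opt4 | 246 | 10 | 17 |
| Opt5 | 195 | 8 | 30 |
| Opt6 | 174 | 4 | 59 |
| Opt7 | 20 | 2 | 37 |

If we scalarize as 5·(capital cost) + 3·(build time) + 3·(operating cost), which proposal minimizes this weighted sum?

Opt1: 5·337 + 3·8 + 3·9 = 1736
Opt2: 5·230 + 3·9 + 3·58 = 1351
Opt3: 5·347 + 3·6 + 3·51 = 1906
Opt4: 5·246 + 3·10 + 3·17 = 1311
Opt5: 5·195 + 3·8 + 3·30 = 1089
Opt6: 5·174 + 3·4 + 3·59 = 1059
Opt7: 5·20 + 3·2 + 3·37 = 217
Lowest: Opt7 at 217.

Opt7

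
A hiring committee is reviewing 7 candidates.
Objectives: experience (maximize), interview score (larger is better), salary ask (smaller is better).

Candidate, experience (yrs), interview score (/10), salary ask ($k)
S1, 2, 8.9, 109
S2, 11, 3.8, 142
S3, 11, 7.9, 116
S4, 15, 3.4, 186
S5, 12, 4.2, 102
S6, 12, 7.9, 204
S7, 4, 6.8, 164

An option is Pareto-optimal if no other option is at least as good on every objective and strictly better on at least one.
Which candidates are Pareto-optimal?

S1, S3, S4, S5, S6

S1: not dominated (best interview score).
S2: dominated by S3 (experience 11≥11, interview score 7.9≥3.8, salary ask 116≤142).
S3: not dominated.
S4: not dominated (best experience).
S5: not dominated (best salary ask).
S6: not dominated.
S7: dominated by S3 (experience 11≥4, interview score 7.9≥6.8, salary ask 116≤164).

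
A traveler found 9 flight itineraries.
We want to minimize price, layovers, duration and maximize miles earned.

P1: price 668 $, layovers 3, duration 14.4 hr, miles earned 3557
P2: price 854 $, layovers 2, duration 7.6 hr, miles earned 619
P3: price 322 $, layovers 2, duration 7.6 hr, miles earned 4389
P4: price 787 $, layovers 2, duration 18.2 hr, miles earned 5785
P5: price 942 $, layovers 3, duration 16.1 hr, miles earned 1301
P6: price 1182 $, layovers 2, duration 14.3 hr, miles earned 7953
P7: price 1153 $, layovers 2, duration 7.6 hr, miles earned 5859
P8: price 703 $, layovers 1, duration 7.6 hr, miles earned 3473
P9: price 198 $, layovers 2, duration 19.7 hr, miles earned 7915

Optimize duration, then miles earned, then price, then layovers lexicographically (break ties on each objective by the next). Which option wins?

P7

First minimize duration: best is 7.6, kept {P2, P3, P7, P8}.
Then maximize miles earned: best is 5859, kept {P7}.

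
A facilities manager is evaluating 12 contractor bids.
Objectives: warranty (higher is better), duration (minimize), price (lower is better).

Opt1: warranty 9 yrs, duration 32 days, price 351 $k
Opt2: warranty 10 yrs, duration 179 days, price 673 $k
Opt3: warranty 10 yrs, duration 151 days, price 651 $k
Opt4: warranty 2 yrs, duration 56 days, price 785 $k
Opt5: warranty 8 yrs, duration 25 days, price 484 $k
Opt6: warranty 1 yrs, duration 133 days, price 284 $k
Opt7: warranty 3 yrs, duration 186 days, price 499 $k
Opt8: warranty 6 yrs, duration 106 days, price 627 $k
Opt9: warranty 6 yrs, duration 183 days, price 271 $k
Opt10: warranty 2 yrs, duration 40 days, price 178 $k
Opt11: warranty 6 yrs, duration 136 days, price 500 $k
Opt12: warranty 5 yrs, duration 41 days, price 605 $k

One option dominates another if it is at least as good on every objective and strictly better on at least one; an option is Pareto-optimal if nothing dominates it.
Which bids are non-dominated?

Opt1: not dominated.
Opt2: dominated by Opt3 (warranty 10≥10, duration 151≤179, price 651≤673).
Opt3: not dominated.
Opt4: dominated by Opt1 (warranty 9≥2, duration 32≤56, price 351≤785).
Opt5: not dominated (best duration).
Opt6: dominated by Opt10 (warranty 2≥1, duration 40≤133, price 178≤284).
Opt7: dominated by Opt1 (warranty 9≥3, duration 32≤186, price 351≤499).
Opt8: dominated by Opt1 (warranty 9≥6, duration 32≤106, price 351≤627).
Opt9: not dominated.
Opt10: not dominated (best price).
Opt11: dominated by Opt1 (warranty 9≥6, duration 32≤136, price 351≤500).
Opt12: dominated by Opt1 (warranty 9≥5, duration 32≤41, price 351≤605).

Opt1, Opt3, Opt5, Opt9, Opt10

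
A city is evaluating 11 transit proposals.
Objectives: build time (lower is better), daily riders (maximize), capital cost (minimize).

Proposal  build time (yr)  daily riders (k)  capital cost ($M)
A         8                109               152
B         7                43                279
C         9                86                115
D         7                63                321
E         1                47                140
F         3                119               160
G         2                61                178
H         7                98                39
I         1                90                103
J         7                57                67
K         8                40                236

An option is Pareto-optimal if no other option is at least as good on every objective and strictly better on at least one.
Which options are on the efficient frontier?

A, F, H, I

A: not dominated.
B: dominated by E (build time 1≤7, daily riders 47≥43, capital cost 140≤279).
C: dominated by H (build time 7≤9, daily riders 98≥86, capital cost 39≤115).
D: dominated by F (build time 3≤7, daily riders 119≥63, capital cost 160≤321).
E: dominated by I (build time 1≤1, daily riders 90≥47, capital cost 103≤140).
F: not dominated (best daily riders).
G: dominated by I (build time 1≤2, daily riders 90≥61, capital cost 103≤178).
H: not dominated (best capital cost).
I: not dominated.
J: dominated by H (build time 7≤7, daily riders 98≥57, capital cost 39≤67).
K: dominated by A (build time 8≤8, daily riders 109≥40, capital cost 152≤236).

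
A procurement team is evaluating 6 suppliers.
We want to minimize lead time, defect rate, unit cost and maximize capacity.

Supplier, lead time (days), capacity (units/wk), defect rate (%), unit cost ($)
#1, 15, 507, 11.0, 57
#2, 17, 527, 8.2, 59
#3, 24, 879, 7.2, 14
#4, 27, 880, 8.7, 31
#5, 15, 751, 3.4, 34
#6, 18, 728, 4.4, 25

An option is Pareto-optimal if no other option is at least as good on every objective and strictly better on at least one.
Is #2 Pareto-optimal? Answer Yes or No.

#5 vs #2: lead time 15≤17, capacity 751≥527, defect rate 3.4≤8.2, unit cost 34≤59 — #5 is at least as good on every objective and strictly better on at least one, so #5 dominates #2.

No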